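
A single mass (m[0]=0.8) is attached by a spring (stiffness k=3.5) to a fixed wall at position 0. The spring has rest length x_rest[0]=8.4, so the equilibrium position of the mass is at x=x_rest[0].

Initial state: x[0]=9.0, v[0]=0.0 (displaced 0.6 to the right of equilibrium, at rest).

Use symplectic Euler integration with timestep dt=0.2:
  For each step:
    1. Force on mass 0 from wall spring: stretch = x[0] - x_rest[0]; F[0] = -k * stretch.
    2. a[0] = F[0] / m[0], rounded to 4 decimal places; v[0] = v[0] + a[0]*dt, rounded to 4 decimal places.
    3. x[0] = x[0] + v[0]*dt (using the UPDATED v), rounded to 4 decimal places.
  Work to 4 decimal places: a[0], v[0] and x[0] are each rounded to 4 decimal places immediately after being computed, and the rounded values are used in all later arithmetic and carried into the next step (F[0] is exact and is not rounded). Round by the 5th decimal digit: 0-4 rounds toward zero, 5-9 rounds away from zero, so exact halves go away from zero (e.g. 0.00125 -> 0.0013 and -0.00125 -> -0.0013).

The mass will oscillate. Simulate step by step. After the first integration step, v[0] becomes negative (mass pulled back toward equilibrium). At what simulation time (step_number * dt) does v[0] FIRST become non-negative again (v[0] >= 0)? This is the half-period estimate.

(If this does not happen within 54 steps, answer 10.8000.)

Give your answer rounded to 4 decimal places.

Step 0: x=[9.0000] v=[0.0000]
Step 1: x=[8.8950] v=[-0.5250]
Step 2: x=[8.7034] v=[-0.9581]
Step 3: x=[8.4587] v=[-1.2236]
Step 4: x=[8.2037] v=[-1.2750]
Step 5: x=[7.9831] v=[-1.1032]
Step 6: x=[7.8354] v=[-0.7384]
Step 7: x=[7.7865] v=[-0.2444]
Step 8: x=[7.8450] v=[0.2924]
First v>=0 after going negative at step 8, time=1.6000

Answer: 1.6000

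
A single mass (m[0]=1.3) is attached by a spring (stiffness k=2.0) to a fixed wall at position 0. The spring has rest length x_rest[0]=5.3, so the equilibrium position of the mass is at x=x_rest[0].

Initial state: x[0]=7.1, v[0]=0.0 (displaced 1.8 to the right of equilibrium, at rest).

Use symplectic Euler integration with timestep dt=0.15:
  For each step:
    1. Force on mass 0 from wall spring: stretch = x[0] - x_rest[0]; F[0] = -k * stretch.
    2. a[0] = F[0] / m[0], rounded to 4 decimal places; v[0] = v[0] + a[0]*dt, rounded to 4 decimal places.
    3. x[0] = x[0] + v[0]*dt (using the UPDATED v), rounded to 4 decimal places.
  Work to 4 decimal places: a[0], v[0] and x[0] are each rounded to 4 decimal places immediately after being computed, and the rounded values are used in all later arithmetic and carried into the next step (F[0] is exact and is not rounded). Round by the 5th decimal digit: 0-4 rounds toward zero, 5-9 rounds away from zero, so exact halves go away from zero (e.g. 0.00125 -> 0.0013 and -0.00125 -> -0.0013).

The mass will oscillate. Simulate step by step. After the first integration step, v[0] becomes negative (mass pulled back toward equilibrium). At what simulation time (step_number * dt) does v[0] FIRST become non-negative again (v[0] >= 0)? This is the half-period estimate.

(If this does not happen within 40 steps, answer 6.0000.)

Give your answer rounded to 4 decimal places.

Step 0: x=[7.1000] v=[0.0000]
Step 1: x=[7.0377] v=[-0.4154]
Step 2: x=[6.9152] v=[-0.8164]
Step 3: x=[6.7368] v=[-1.1891]
Step 4: x=[6.5087] v=[-1.5207]
Step 5: x=[6.2388] v=[-1.7996]
Step 6: x=[5.9364] v=[-2.0162]
Step 7: x=[5.6119] v=[-2.1631]
Step 8: x=[5.2766] v=[-2.2351]
Step 9: x=[4.9421] v=[-2.2297]
Step 10: x=[4.6200] v=[-2.1471]
Step 11: x=[4.3215] v=[-1.9902]
Step 12: x=[4.0568] v=[-1.7644]
Step 13: x=[3.8352] v=[-1.4775]
Step 14: x=[3.6643] v=[-1.1395]
Step 15: x=[3.5500] v=[-0.7620]
Step 16: x=[3.4963] v=[-0.3582]
Step 17: x=[3.5050] v=[0.0580]
First v>=0 after going negative at step 17, time=2.5500

Answer: 2.5500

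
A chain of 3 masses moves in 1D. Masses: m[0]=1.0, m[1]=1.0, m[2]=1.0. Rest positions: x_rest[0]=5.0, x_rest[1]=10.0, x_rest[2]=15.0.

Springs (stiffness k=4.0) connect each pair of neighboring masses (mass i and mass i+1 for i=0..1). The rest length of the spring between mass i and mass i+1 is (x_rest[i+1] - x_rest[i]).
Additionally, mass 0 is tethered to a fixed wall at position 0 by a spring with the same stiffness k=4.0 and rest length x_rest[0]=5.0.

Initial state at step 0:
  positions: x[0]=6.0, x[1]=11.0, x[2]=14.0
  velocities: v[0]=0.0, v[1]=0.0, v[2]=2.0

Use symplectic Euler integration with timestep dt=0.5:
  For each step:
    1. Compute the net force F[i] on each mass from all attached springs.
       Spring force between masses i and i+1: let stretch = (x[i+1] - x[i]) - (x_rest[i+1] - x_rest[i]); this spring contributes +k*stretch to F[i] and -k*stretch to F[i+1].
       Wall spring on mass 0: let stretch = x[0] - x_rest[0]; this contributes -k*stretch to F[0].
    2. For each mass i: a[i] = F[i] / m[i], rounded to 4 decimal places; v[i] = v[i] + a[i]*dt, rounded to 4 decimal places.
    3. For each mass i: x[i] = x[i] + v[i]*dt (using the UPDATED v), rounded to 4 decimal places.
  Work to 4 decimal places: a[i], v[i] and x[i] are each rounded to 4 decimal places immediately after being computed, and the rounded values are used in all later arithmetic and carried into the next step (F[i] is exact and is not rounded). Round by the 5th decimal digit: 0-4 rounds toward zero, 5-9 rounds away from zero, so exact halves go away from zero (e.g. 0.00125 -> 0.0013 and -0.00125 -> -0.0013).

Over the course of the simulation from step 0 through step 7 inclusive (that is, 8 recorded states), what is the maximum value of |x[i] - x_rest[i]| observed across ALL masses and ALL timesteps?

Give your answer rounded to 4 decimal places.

Answer: 3.0000

Derivation:
Step 0: x=[6.0000 11.0000 14.0000] v=[0.0000 0.0000 2.0000]
Step 1: x=[5.0000 9.0000 17.0000] v=[-2.0000 -4.0000 6.0000]
Step 2: x=[3.0000 11.0000 17.0000] v=[-4.0000 4.0000 0.0000]
Step 3: x=[6.0000 11.0000 16.0000] v=[6.0000 0.0000 -2.0000]
Step 4: x=[8.0000 11.0000 15.0000] v=[4.0000 0.0000 -2.0000]
Step 5: x=[5.0000 12.0000 15.0000] v=[-6.0000 2.0000 0.0000]
Step 6: x=[4.0000 9.0000 17.0000] v=[-2.0000 -6.0000 4.0000]
Step 7: x=[4.0000 9.0000 16.0000] v=[0.0000 0.0000 -2.0000]
Max displacement = 3.0000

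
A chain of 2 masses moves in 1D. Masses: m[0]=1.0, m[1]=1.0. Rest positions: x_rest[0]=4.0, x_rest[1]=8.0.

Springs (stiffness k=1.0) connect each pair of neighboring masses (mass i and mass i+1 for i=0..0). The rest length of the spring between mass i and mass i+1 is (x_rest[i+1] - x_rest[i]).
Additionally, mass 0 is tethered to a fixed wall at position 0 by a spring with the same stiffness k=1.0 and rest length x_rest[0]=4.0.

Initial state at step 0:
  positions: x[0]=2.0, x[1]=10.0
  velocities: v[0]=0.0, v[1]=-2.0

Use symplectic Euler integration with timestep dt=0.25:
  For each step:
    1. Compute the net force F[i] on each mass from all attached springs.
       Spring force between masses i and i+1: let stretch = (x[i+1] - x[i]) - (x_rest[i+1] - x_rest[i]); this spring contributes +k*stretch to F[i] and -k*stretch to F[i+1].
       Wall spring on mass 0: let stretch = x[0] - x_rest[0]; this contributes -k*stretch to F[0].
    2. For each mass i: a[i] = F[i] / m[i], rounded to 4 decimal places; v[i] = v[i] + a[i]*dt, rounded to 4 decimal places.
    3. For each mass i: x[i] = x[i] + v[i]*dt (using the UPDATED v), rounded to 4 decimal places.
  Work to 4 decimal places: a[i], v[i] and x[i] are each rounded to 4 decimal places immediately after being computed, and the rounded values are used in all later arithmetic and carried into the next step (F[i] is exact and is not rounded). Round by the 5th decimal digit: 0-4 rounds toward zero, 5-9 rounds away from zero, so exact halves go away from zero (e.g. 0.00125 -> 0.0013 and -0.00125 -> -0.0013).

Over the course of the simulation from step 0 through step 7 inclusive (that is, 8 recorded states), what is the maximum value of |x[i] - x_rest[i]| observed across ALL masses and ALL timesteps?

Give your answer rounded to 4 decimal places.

Step 0: x=[2.0000 10.0000] v=[0.0000 -2.0000]
Step 1: x=[2.3750 9.2500] v=[1.5000 -3.0000]
Step 2: x=[3.0313 8.3203] v=[2.6250 -3.7188]
Step 3: x=[3.8287 7.3100] v=[3.1894 -4.0411]
Step 4: x=[4.6044 6.3322] v=[3.1026 -3.9114]
Step 5: x=[5.2003 5.4964] v=[2.3835 -3.3434]
Step 6: x=[5.4897 4.8921] v=[1.1575 -2.4174]
Step 7: x=[5.3986 4.5751] v=[-0.3643 -1.2680]
Max displacement = 3.4249

Answer: 3.4249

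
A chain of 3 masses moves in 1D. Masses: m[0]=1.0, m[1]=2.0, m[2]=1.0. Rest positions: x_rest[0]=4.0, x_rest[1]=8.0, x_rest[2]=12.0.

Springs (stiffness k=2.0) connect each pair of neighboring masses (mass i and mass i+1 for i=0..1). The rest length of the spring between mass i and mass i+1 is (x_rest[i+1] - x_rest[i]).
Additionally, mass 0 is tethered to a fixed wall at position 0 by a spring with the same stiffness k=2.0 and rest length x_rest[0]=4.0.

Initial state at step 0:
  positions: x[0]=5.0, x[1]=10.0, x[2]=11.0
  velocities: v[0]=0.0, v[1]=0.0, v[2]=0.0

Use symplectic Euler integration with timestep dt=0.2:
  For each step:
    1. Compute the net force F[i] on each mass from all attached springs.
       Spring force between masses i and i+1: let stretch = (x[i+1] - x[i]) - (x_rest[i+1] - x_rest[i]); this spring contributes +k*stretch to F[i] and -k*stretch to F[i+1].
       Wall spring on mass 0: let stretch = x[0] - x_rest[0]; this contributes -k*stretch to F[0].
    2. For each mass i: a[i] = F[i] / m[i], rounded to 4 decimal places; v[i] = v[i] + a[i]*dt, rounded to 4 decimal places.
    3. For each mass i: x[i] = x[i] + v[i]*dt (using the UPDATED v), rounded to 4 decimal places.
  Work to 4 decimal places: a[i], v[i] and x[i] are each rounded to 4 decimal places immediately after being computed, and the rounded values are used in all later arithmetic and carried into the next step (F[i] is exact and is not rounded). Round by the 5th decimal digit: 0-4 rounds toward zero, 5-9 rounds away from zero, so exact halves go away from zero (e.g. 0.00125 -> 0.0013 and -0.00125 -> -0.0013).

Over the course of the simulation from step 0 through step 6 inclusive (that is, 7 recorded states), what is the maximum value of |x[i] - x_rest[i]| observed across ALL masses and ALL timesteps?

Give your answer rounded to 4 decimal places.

Step 0: x=[5.0000 10.0000 11.0000] v=[0.0000 0.0000 0.0000]
Step 1: x=[5.0000 9.8400 11.2400] v=[0.0000 -0.8000 1.2000]
Step 2: x=[4.9872 9.5424 11.6880] v=[-0.0640 -1.4880 2.2400]
Step 3: x=[4.9398 9.1484 12.2844] v=[-0.2368 -1.9699 2.9818]
Step 4: x=[4.8339 8.7115 12.9499] v=[-0.5293 -2.1844 3.3274]
Step 5: x=[4.6515 8.2891 13.5963] v=[-0.9118 -2.1122 3.2320]
Step 6: x=[4.3880 7.9334 14.1381] v=[-1.3174 -1.7783 2.7091]
Max displacement = 2.1381

Answer: 2.1381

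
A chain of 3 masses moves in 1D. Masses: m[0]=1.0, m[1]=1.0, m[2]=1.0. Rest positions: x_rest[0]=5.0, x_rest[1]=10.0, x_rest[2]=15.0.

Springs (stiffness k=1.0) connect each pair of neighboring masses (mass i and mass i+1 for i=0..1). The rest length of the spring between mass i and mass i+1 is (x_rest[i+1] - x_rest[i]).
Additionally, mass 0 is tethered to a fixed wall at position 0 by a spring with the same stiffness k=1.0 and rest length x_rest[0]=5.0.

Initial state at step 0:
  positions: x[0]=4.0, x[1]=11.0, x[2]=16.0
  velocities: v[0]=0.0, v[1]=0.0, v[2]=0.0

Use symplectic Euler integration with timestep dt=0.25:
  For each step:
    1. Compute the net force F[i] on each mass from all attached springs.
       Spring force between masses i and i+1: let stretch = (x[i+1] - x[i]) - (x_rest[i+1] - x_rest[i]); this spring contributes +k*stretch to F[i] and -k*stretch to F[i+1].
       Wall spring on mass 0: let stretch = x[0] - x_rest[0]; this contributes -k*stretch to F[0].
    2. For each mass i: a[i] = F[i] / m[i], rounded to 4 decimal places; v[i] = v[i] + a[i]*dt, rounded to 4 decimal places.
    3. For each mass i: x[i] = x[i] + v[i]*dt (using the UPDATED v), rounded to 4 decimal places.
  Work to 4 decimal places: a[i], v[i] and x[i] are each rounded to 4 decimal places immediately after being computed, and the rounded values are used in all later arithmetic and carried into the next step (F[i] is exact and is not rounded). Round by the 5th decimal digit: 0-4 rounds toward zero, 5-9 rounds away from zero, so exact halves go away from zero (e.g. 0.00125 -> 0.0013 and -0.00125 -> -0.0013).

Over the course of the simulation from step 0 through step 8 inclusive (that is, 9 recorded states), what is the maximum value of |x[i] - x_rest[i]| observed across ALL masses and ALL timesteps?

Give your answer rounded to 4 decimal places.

Answer: 1.3288

Derivation:
Step 0: x=[4.0000 11.0000 16.0000] v=[0.0000 0.0000 0.0000]
Step 1: x=[4.1875 10.8750 16.0000] v=[0.7500 -0.5000 0.0000]
Step 2: x=[4.5313 10.6524 15.9922] v=[1.3750 -0.8906 -0.0313]
Step 3: x=[4.9744 10.3809 15.9631] v=[1.7725 -1.0859 -0.1163]
Step 4: x=[5.4445 10.1204 15.8976] v=[1.8805 -1.0420 -0.2619]
Step 5: x=[5.8666 9.9287 15.7836] v=[1.6884 -0.7667 -0.4562]
Step 6: x=[6.1759 9.8491 15.6161] v=[1.2373 -0.3185 -0.6699]
Step 7: x=[6.3288 9.9004 15.4007] v=[0.6116 0.2050 -0.8617]
Step 8: x=[6.3094 10.0722 15.1540] v=[-0.0777 0.6872 -0.9868]
Max displacement = 1.3288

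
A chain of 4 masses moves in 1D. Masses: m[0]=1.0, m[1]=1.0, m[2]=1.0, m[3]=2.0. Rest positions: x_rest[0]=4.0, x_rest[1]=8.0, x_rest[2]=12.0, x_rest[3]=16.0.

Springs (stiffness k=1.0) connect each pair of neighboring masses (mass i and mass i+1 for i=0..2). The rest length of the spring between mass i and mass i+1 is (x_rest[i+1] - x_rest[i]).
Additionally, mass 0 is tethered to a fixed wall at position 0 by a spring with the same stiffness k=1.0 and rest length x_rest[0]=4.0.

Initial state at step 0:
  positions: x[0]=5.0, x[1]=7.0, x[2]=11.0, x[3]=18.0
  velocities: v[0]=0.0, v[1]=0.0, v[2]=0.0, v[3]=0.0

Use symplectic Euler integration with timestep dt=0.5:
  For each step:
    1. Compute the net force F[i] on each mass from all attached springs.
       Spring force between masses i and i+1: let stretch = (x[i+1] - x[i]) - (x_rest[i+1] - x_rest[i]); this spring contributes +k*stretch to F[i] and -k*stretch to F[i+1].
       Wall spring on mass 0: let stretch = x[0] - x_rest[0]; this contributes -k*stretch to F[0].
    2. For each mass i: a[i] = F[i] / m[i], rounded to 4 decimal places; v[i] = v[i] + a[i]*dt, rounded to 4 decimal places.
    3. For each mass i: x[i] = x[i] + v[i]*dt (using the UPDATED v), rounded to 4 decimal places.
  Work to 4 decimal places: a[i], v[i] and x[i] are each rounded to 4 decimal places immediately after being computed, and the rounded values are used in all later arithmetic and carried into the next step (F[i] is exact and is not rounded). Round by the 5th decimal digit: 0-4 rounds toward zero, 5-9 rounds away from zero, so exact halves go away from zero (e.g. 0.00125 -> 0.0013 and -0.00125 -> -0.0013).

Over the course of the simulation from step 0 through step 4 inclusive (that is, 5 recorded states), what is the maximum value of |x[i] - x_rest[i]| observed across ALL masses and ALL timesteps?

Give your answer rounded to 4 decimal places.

Answer: 2.3091

Derivation:
Step 0: x=[5.0000 7.0000 11.0000 18.0000] v=[0.0000 0.0000 0.0000 0.0000]
Step 1: x=[4.2500 7.5000 11.7500 17.6250] v=[-1.5000 1.0000 1.5000 -0.7500]
Step 2: x=[3.2500 8.2500 12.9063 17.0156] v=[-2.0000 1.5000 2.3125 -1.2188]
Step 3: x=[2.6875 8.9141 13.9258 16.3925] v=[-1.1250 1.3282 2.0390 -1.2462]
Step 4: x=[3.0098 9.2745 14.3091 15.9611] v=[0.6446 0.7208 0.7665 -0.8629]
Max displacement = 2.3091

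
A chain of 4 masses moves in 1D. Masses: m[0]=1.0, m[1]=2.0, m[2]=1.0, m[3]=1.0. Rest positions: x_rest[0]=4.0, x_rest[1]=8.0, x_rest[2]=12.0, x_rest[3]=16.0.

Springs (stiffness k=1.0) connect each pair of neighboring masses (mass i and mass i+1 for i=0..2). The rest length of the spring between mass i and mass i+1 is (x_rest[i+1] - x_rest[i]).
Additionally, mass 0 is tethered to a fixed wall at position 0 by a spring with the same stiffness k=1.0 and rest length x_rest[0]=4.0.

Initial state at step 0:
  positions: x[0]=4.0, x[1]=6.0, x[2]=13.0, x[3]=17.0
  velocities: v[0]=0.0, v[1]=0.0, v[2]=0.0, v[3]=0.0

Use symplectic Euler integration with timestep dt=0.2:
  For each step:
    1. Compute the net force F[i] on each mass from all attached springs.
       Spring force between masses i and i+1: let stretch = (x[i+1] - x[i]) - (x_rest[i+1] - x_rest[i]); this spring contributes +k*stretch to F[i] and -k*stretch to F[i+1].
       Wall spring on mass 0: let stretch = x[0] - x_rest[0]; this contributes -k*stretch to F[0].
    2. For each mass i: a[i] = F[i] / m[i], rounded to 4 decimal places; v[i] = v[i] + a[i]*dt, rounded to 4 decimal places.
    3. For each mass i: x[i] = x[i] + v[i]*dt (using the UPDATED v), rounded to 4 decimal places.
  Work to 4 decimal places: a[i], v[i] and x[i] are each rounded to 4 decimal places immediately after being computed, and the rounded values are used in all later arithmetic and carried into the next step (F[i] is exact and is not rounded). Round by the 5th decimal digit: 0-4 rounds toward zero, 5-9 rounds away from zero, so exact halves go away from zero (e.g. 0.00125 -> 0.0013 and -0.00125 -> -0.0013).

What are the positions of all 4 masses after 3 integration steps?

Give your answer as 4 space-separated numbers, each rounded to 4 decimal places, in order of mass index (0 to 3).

Step 0: x=[4.0000 6.0000 13.0000 17.0000] v=[0.0000 0.0000 0.0000 0.0000]
Step 1: x=[3.9200 6.1000 12.8800 17.0000] v=[-0.4000 0.5000 -0.6000 0.0000]
Step 2: x=[3.7704 6.2920 12.6536 16.9952] v=[-0.7480 0.9600 -1.1320 -0.0240]
Step 3: x=[3.5708 6.5608 12.3464 16.9767] v=[-0.9978 1.3440 -1.5360 -0.0923]

Answer: 3.5708 6.5608 12.3464 16.9767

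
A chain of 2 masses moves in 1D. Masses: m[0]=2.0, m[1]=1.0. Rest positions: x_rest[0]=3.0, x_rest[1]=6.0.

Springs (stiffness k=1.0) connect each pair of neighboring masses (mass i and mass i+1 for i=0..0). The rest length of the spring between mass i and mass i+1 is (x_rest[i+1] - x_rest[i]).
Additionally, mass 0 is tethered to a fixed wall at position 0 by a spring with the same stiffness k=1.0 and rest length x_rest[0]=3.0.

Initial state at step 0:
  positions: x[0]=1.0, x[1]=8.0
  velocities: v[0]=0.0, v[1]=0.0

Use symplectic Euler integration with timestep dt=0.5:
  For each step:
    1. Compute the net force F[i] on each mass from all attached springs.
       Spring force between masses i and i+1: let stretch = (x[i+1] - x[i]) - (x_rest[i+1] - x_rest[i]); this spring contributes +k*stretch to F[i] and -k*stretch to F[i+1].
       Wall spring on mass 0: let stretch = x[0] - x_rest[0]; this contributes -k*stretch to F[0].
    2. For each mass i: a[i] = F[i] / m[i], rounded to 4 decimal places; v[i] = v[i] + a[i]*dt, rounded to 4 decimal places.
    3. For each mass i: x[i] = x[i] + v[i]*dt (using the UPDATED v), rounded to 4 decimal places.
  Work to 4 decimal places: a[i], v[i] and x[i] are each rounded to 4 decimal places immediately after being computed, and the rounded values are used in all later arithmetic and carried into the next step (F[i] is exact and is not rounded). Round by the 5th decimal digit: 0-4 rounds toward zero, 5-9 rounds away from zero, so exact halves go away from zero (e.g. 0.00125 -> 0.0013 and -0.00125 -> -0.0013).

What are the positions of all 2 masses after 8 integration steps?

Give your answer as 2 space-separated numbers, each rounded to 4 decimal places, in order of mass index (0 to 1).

Step 0: x=[1.0000 8.0000] v=[0.0000 0.0000]
Step 1: x=[1.7500 7.0000] v=[1.5000 -2.0000]
Step 2: x=[2.9375 5.4375] v=[2.3750 -3.1250]
Step 3: x=[4.0703 4.0000] v=[2.2656 -2.8750]
Step 4: x=[4.6856 3.3301] v=[1.2305 -1.3399]
Step 5: x=[4.5457 3.7491] v=[-0.2798 0.8379]
Step 6: x=[3.7380 5.1172] v=[-1.6154 2.7362]
Step 7: x=[2.6355 6.8905] v=[-2.2051 3.5466]
Step 8: x=[1.7354 8.3501] v=[-1.8002 2.9191]

Answer: 1.7354 8.3501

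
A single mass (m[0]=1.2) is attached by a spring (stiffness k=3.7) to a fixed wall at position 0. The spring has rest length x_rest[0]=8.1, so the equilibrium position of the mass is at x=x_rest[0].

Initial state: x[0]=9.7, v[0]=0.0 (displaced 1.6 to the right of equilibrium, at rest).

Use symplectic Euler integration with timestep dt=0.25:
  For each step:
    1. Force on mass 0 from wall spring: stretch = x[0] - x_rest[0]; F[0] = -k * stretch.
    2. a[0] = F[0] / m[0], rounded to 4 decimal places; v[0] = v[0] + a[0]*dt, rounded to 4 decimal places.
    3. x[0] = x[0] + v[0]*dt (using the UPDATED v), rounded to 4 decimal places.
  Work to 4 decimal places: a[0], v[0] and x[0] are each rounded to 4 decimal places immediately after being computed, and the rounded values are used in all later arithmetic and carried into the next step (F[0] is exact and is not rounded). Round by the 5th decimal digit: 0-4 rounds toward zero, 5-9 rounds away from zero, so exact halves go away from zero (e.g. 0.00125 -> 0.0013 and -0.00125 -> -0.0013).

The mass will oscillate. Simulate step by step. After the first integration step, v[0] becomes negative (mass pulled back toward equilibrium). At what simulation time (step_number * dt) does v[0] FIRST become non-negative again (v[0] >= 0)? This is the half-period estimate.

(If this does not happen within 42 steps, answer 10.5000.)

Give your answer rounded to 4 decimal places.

Step 0: x=[9.7000] v=[0.0000]
Step 1: x=[9.3917] v=[-1.2333]
Step 2: x=[8.8345] v=[-2.2290]
Step 3: x=[8.1357] v=[-2.7952]
Step 4: x=[7.4300] v=[-2.8227]
Step 5: x=[6.8534] v=[-2.3063]
Step 6: x=[6.5171] v=[-1.3454]
Step 7: x=[6.4858] v=[-0.1253]
Step 8: x=[6.7656] v=[1.1190]
First v>=0 after going negative at step 8, time=2.0000

Answer: 2.0000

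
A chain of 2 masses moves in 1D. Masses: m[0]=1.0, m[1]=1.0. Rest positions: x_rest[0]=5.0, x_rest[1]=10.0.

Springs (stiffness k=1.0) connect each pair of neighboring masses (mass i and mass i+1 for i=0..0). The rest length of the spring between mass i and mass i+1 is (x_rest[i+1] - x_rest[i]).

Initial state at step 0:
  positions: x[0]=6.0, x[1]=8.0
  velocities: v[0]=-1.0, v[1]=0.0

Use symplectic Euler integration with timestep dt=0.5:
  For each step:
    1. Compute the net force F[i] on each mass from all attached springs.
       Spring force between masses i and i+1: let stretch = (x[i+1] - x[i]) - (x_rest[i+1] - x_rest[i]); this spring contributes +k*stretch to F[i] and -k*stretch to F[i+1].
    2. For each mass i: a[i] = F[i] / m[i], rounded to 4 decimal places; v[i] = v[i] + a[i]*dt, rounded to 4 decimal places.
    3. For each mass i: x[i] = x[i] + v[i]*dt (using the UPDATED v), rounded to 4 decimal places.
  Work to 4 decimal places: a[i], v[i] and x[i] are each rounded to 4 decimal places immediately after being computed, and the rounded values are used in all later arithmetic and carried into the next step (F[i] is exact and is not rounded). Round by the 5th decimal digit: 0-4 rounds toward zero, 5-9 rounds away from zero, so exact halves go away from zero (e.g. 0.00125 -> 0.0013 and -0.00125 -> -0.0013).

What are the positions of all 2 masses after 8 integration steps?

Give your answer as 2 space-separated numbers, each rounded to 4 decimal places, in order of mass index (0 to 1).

Step 0: x=[6.0000 8.0000] v=[-1.0000 0.0000]
Step 1: x=[4.7500 8.7500] v=[-2.5000 1.5000]
Step 2: x=[3.2500 9.7500] v=[-3.0000 2.0000]
Step 3: x=[2.1250 10.3750] v=[-2.2500 1.2500]
Step 4: x=[1.8125 10.1875] v=[-0.6250 -0.3750]
Step 5: x=[2.3438 9.1563] v=[1.0625 -2.0625]
Step 6: x=[3.3282 7.6719] v=[1.9688 -2.9688]
Step 7: x=[4.1486 6.3516] v=[1.6407 -2.6407]
Step 8: x=[4.2697 5.7305] v=[0.2422 -1.2422]

Answer: 4.2697 5.7305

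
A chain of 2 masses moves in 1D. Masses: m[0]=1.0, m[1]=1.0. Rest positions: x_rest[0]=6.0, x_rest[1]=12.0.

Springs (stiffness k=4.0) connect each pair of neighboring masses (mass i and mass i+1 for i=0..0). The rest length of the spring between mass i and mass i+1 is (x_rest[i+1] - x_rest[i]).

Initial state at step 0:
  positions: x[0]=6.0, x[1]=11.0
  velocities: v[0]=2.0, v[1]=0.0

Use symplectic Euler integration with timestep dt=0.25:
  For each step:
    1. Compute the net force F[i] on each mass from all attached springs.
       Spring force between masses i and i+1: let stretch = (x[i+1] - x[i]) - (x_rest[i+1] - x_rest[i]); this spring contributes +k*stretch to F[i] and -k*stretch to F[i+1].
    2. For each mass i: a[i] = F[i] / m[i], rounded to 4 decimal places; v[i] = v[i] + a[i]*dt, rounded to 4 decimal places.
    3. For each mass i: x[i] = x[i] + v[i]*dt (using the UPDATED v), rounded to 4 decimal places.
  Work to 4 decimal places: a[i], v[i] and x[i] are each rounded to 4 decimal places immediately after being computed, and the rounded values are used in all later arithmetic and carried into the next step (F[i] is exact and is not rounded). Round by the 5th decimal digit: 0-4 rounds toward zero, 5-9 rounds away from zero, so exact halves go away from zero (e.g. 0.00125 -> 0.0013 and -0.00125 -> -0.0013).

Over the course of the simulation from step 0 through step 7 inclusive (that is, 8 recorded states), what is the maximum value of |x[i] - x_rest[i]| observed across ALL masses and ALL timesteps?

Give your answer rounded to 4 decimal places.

Answer: 1.3594

Derivation:
Step 0: x=[6.0000 11.0000] v=[2.0000 0.0000]
Step 1: x=[6.2500 11.2500] v=[1.0000 1.0000]
Step 2: x=[6.2500 11.7500] v=[0.0000 2.0000]
Step 3: x=[6.1250 12.3750] v=[-0.5000 2.5000]
Step 4: x=[6.0625 12.9375] v=[-0.2500 2.2500]
Step 5: x=[6.2188 13.2813] v=[0.6250 1.3750]
Step 6: x=[6.6407 13.3594] v=[1.6875 0.3125]
Step 7: x=[7.2423 13.2579] v=[2.4062 -0.4062]
Max displacement = 1.3594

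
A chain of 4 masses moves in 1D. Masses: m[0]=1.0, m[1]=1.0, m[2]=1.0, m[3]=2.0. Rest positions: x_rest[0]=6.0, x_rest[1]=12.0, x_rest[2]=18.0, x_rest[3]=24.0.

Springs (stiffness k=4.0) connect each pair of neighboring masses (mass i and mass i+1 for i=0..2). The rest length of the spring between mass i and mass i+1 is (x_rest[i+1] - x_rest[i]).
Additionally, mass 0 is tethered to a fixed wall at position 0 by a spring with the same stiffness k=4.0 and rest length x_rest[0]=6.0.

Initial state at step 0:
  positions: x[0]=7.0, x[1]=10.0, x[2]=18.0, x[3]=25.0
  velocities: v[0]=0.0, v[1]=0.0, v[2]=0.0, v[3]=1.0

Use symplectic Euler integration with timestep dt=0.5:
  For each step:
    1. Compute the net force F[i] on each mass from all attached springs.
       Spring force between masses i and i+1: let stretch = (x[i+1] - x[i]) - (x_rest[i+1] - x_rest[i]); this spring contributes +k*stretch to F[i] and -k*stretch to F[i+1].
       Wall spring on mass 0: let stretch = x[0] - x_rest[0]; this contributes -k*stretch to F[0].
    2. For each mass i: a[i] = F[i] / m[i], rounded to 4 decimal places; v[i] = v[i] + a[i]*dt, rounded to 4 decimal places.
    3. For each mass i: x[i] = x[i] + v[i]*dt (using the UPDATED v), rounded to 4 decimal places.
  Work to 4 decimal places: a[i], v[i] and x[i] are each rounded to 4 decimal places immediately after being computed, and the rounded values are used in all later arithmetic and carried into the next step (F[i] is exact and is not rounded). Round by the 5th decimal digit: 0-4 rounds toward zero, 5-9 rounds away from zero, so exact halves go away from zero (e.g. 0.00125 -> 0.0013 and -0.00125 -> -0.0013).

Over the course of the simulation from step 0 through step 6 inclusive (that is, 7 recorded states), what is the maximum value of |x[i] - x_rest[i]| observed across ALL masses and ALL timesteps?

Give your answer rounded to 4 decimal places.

Step 0: x=[7.0000 10.0000 18.0000 25.0000] v=[0.0000 0.0000 0.0000 1.0000]
Step 1: x=[3.0000 15.0000 17.0000 25.0000] v=[-8.0000 10.0000 -2.0000 0.0000]
Step 2: x=[8.0000 10.0000 22.0000 24.0000] v=[10.0000 -10.0000 10.0000 -2.0000]
Step 3: x=[7.0000 15.0000 17.0000 25.0000] v=[-2.0000 10.0000 -10.0000 2.0000]
Step 4: x=[7.0000 14.0000 18.0000 25.0000] v=[0.0000 -2.0000 2.0000 0.0000]
Step 5: x=[7.0000 10.0000 22.0000 24.5000] v=[0.0000 -8.0000 8.0000 -1.0000]
Step 6: x=[3.0000 15.0000 16.5000 25.7500] v=[-8.0000 10.0000 -11.0000 2.5000]
Max displacement = 4.0000

Answer: 4.0000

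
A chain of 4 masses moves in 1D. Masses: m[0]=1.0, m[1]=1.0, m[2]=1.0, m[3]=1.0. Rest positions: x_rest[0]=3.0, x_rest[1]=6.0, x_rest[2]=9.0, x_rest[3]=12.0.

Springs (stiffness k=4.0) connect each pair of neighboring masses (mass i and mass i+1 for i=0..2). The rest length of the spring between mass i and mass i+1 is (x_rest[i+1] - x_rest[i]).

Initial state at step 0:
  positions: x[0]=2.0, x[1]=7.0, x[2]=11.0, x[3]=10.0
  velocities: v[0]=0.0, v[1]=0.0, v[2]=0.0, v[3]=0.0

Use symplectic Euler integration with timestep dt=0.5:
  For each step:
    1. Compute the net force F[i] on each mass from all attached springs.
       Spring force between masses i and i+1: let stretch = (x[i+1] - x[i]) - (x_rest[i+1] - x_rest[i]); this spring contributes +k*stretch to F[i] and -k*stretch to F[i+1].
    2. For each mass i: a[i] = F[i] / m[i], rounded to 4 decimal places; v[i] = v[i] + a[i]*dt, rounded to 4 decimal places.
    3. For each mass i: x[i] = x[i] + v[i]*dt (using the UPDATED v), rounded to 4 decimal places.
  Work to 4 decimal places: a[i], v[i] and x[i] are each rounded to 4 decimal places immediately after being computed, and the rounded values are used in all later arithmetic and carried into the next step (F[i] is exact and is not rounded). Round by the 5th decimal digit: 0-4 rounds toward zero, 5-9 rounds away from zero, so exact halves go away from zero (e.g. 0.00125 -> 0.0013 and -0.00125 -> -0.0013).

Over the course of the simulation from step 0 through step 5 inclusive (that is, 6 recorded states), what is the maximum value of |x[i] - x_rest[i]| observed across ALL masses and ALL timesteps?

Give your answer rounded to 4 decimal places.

Step 0: x=[2.0000 7.0000 11.0000 10.0000] v=[0.0000 0.0000 0.0000 0.0000]
Step 1: x=[4.0000 6.0000 6.0000 14.0000] v=[4.0000 -2.0000 -10.0000 8.0000]
Step 2: x=[5.0000 3.0000 9.0000 13.0000] v=[2.0000 -6.0000 6.0000 -2.0000]
Step 3: x=[1.0000 8.0000 10.0000 11.0000] v=[-8.0000 10.0000 2.0000 -4.0000]
Step 4: x=[1.0000 8.0000 10.0000 11.0000] v=[0.0000 0.0000 0.0000 0.0000]
Step 5: x=[5.0000 3.0000 9.0000 13.0000] v=[8.0000 -10.0000 -2.0000 4.0000]
Max displacement = 3.0000

Answer: 3.0000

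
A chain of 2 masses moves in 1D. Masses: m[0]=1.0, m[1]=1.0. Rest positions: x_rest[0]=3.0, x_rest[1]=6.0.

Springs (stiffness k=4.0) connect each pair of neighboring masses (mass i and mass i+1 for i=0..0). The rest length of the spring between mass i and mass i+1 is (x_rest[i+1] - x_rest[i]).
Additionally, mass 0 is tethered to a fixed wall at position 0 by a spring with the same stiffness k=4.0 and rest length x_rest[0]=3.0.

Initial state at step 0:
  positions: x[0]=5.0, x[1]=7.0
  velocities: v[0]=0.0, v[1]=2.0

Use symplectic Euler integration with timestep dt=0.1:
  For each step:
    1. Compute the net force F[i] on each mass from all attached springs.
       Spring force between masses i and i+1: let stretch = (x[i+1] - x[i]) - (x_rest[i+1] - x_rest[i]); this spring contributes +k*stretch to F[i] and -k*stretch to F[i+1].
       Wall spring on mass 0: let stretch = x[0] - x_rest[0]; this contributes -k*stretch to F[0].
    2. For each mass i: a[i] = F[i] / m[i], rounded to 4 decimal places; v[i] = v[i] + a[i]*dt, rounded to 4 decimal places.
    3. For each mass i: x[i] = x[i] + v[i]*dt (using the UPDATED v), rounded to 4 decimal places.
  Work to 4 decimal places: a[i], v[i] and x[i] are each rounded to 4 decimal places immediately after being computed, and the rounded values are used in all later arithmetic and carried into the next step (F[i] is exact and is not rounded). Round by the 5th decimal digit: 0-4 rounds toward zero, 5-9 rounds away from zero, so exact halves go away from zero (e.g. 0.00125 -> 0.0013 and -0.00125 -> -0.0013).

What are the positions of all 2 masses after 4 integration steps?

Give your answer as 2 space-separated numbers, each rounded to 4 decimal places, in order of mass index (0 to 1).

Step 0: x=[5.0000 7.0000] v=[0.0000 2.0000]
Step 1: x=[4.8800 7.2400] v=[-1.2000 2.4000]
Step 2: x=[4.6592 7.5056] v=[-2.2080 2.6560]
Step 3: x=[4.3659 7.7773] v=[-2.9331 2.7174]
Step 4: x=[4.0344 8.0326] v=[-3.3149 2.5528]

Answer: 4.0344 8.0326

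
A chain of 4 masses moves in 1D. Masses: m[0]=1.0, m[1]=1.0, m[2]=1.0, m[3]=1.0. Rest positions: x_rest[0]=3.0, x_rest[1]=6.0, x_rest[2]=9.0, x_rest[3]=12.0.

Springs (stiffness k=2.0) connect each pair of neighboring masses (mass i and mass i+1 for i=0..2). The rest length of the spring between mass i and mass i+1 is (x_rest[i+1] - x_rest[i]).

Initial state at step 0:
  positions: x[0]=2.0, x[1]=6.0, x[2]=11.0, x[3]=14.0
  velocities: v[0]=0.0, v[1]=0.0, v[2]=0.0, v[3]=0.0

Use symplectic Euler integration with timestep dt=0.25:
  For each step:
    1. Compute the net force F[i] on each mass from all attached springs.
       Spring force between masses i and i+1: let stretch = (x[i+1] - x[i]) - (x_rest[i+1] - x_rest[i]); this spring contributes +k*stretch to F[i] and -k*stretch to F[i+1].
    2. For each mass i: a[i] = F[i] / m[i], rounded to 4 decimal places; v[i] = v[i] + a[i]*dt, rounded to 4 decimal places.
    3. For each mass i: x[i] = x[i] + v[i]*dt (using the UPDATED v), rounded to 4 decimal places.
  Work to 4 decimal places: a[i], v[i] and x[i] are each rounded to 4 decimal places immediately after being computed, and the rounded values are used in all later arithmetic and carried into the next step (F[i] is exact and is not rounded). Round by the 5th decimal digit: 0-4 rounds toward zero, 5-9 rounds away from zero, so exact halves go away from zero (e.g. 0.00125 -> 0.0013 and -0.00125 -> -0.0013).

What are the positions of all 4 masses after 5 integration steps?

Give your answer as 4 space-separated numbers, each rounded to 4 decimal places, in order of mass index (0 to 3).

Answer: 3.7402 6.7524 9.2647 13.2428

Derivation:
Step 0: x=[2.0000 6.0000 11.0000 14.0000] v=[0.0000 0.0000 0.0000 0.0000]
Step 1: x=[2.1250 6.1250 10.7500 14.0000] v=[0.5000 0.5000 -1.0000 0.0000]
Step 2: x=[2.3750 6.3281 10.3281 13.9688] v=[1.0000 0.8125 -1.6875 -0.1250]
Step 3: x=[2.7442 6.5371 9.8613 13.8575] v=[1.4766 0.8360 -1.8672 -0.4454]
Step 4: x=[3.2125 6.6875 9.4785 13.6216] v=[1.8731 0.6017 -1.5312 -0.9435]
Step 5: x=[3.7402 6.7524 9.2647 13.2428] v=[2.1106 0.2597 -0.8552 -1.5151]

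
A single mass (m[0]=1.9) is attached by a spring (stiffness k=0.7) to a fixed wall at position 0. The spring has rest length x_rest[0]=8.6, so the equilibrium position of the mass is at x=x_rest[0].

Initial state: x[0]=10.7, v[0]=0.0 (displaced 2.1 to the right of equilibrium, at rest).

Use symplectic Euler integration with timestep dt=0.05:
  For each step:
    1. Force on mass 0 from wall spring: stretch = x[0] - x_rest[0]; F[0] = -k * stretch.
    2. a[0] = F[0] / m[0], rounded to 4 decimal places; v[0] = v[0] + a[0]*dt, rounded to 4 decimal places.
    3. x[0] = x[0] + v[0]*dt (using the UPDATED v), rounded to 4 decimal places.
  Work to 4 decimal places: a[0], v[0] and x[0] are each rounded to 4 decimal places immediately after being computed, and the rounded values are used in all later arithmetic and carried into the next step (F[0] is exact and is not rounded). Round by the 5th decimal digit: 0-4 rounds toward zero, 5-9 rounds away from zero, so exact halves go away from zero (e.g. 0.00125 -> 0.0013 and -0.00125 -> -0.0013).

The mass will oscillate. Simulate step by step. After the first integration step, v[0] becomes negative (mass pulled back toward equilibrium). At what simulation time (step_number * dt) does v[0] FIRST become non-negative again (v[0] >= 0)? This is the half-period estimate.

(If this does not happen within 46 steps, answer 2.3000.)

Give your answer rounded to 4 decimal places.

Answer: 2.3000

Derivation:
Step 0: x=[10.7000] v=[0.0000]
Step 1: x=[10.6981] v=[-0.0387]
Step 2: x=[10.6942] v=[-0.0774]
Step 3: x=[10.6884] v=[-0.1160]
Step 4: x=[10.6807] v=[-0.1545]
Step 5: x=[10.6711] v=[-0.1928]
Step 6: x=[10.6596] v=[-0.2310]
Step 7: x=[10.6462] v=[-0.2689]
Step 8: x=[10.6309] v=[-0.3066]
Step 9: x=[10.6137] v=[-0.3440]
Step 10: x=[10.5946] v=[-0.3811]
Step 11: x=[10.5737] v=[-0.4178]
Step 12: x=[10.5510] v=[-0.4542]
Step 13: x=[10.5265] v=[-0.4901]
Step 14: x=[10.5002] v=[-0.5256]
Step 15: x=[10.4722] v=[-0.5606]
Step 16: x=[10.4424] v=[-0.5951]
Step 17: x=[10.4110] v=[-0.6290]
Step 18: x=[10.3779] v=[-0.6624]
Step 19: x=[10.3431] v=[-0.6952]
Step 20: x=[10.3067] v=[-0.7273]
Step 21: x=[10.2688] v=[-0.7587]
Step 22: x=[10.2293] v=[-0.7894]
Step 23: x=[10.1883] v=[-0.8194]
Step 24: x=[10.1459] v=[-0.8487]
Step 25: x=[10.1020] v=[-0.8772]
Step 26: x=[10.0568] v=[-0.9049]
Step 27: x=[10.0102] v=[-0.9317]
Step 28: x=[9.9623] v=[-0.9577]
Step 29: x=[9.9132] v=[-0.9828]
Step 30: x=[9.8629] v=[-1.0070]
Step 31: x=[9.8114] v=[-1.0303]
Step 32: x=[9.7588] v=[-1.0526]
Step 33: x=[9.7051] v=[-1.0739]
Step 34: x=[9.6504] v=[-1.0943]
Step 35: x=[9.5947] v=[-1.1137]
Step 36: x=[9.5381] v=[-1.1320]
Step 37: x=[9.4806] v=[-1.1493]
Step 38: x=[9.4223] v=[-1.1655]
Step 39: x=[9.3633] v=[-1.1807]
Step 40: x=[9.3036] v=[-1.1948]
Step 41: x=[9.2432] v=[-1.2078]
Step 42: x=[9.1822] v=[-1.2197]
Step 43: x=[9.1207] v=[-1.2304]
Step 44: x=[9.0587] v=[-1.2400]
Step 45: x=[8.9963] v=[-1.2485]
Step 46: x=[8.9335] v=[-1.2558]
v[0] did not become non-negative within 46 steps; using fallback time=2.3000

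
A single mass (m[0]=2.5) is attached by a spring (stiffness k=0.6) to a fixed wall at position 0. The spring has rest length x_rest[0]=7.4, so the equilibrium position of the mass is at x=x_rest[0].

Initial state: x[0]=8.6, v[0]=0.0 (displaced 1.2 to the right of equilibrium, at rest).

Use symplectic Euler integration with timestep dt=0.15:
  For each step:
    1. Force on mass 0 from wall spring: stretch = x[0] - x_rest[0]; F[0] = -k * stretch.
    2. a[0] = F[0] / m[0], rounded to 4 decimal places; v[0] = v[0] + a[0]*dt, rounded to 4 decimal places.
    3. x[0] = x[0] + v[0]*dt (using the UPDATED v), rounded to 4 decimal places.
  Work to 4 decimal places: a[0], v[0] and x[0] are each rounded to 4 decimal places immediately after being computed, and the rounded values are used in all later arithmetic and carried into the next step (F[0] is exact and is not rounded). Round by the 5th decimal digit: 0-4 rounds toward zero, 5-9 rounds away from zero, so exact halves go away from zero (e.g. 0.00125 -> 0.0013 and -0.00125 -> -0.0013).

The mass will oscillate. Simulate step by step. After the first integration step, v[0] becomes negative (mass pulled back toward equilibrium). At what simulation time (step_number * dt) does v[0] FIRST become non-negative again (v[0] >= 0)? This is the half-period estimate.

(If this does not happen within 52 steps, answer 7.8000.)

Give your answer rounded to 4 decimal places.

Step 0: x=[8.6000] v=[0.0000]
Step 1: x=[8.5935] v=[-0.0432]
Step 2: x=[8.5806] v=[-0.0862]
Step 3: x=[8.5613] v=[-0.1287]
Step 4: x=[8.5357] v=[-0.1705]
Step 5: x=[8.5040] v=[-0.2114]
Step 6: x=[8.4663] v=[-0.2512]
Step 7: x=[8.4229] v=[-0.2896]
Step 8: x=[8.3739] v=[-0.3264]
Step 9: x=[8.3197] v=[-0.3615]
Step 10: x=[8.2605] v=[-0.3946]
Step 11: x=[8.1967] v=[-0.4256]
Step 12: x=[8.1286] v=[-0.4543]
Step 13: x=[8.0565] v=[-0.4805]
Step 14: x=[7.9809] v=[-0.5041]
Step 15: x=[7.9022] v=[-0.5250]
Step 16: x=[7.8207] v=[-0.5431]
Step 17: x=[7.7370] v=[-0.5583]
Step 18: x=[7.6514] v=[-0.5704]
Step 19: x=[7.5645] v=[-0.5794]
Step 20: x=[7.4767] v=[-0.5853]
Step 21: x=[7.3885] v=[-0.5881]
Step 22: x=[7.3003] v=[-0.5877]
Step 23: x=[7.2127] v=[-0.5841]
Step 24: x=[7.1261] v=[-0.5774]
Step 25: x=[7.0410] v=[-0.5675]
Step 26: x=[6.9578] v=[-0.5546]
Step 27: x=[6.8770] v=[-0.5387]
Step 28: x=[6.7990] v=[-0.5199]
Step 29: x=[6.7243] v=[-0.4983]
Step 30: x=[6.6532] v=[-0.4740]
Step 31: x=[6.5861] v=[-0.4471]
Step 32: x=[6.5234] v=[-0.4178]
Step 33: x=[6.4655] v=[-0.3862]
Step 34: x=[6.4126] v=[-0.3526]
Step 35: x=[6.3650] v=[-0.3171]
Step 36: x=[6.3230] v=[-0.2798]
Step 37: x=[6.2869] v=[-0.2410]
Step 38: x=[6.2568] v=[-0.2009]
Step 39: x=[6.2328] v=[-0.1597]
Step 40: x=[6.2151] v=[-0.1177]
Step 41: x=[6.2039] v=[-0.0750]
Step 42: x=[6.1991] v=[-0.0319]
Step 43: x=[6.2008] v=[0.0113]
First v>=0 after going negative at step 43, time=6.4500

Answer: 6.4500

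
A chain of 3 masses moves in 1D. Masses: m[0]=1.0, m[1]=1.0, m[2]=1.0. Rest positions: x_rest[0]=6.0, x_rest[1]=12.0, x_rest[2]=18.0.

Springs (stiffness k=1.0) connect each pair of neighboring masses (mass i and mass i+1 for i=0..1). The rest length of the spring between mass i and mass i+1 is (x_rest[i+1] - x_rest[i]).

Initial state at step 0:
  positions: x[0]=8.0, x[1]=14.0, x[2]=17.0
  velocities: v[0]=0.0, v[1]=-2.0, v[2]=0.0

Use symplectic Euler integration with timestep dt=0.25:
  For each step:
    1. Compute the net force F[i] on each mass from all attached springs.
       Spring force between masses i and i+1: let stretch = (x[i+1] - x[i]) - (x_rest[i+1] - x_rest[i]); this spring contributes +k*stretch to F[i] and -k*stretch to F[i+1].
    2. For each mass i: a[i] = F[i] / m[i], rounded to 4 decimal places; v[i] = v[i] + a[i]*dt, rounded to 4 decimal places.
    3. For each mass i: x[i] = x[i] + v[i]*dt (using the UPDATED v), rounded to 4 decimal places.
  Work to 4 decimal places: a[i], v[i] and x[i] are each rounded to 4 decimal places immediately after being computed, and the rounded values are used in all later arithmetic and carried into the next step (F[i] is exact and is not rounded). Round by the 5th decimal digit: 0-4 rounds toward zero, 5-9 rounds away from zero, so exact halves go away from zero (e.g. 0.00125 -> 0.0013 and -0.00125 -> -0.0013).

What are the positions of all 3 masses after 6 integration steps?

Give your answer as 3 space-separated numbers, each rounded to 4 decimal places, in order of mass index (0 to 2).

Step 0: x=[8.0000 14.0000 17.0000] v=[0.0000 -2.0000 0.0000]
Step 1: x=[8.0000 13.3125 17.1875] v=[0.0000 -2.7500 0.7500]
Step 2: x=[7.9570 12.5352 17.5078] v=[-0.1719 -3.1094 1.2813]
Step 3: x=[7.8252 11.7825 17.8924] v=[-0.5274 -3.0108 1.5382]
Step 4: x=[7.5657 11.1643 18.2701] v=[-1.0381 -2.4727 1.5107]
Step 5: x=[7.1561 10.7653 18.5787] v=[-1.6385 -1.5959 1.2343]
Step 6: x=[6.5971 10.6291 18.7740] v=[-2.2362 -0.5449 0.7810]

Answer: 6.5971 10.6291 18.7740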